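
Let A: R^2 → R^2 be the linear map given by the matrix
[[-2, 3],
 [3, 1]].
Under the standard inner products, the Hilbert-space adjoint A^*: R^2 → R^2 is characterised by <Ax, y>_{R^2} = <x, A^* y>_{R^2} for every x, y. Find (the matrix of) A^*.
A^* = A^T =
[[-2, 3],
 [3, 1]]

For real matrices with standard dot products, the defining identity <Ax, y> = <x, A^* y> gives (Ax)^T y = x^T (A^*) y, i.e. x^T A^T y = x^T (A^*) y. Since this holds for all x, y, we must have A^* = A^T. Therefore
A^* =
[[-2, 3],
 [3, 1]].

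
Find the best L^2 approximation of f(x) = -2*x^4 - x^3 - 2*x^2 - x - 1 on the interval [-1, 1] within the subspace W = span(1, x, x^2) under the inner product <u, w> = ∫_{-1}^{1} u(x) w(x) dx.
g(x) = -26*x^2/7 - 8*x/5 - 29/35

The best approximation g ∈ W is the orthogonal projection of f onto W. Writing g = a_0 + a_1 x + a_2 x^2, the coefficients solve the normal equations G · a = b where
  G_{ij} = <φ_i, φ_j> and b_i = <f, φ_i>, with φ_0 = 1, φ_1 = x, φ_2 = x^2.
G =
  [2, 0, 2/3]
  [0, 2/3, 0]
  [2/3, 0, 2/5],
b = (-62/15, -16/15, -214/105).
Solving gives a_0 = -29/35, a_1 = -8/5, a_2 = -26/7, so
  g(x) = -26*x^2/7 - 8*x/5 - 29/35.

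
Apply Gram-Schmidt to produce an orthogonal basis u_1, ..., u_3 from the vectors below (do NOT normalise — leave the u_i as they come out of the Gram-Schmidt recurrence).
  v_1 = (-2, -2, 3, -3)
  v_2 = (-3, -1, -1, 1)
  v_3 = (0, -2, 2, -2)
Orthogonal basis:
  u_1 = (-2, -2, 3, -3)
  u_2 = (-37/13, -11/13, -16/13, 16/13)
  u_3 = (5/11, -1, -2/11, 2/11)

Apply the Gram-Schmidt recurrence
  u_1 = v_1
  u_i = v_i − Σ_{j<i} ((v_i · u_j) / (u_j · u_j)) · u_j.

Step by step this gives:
  u_1 = (-2, -2, 3, -3)
  u_2 = (-37/13, -11/13, -16/13, 16/13)
  u_3 = (5/11, -1, -2/11, 2/11)

Orthogonality check:
  u_2 · u_1 = 0 (should be 0)
  u_3 · u_1 = 0 (should be 0)
  u_3 · u_2 = 0 (should be 0)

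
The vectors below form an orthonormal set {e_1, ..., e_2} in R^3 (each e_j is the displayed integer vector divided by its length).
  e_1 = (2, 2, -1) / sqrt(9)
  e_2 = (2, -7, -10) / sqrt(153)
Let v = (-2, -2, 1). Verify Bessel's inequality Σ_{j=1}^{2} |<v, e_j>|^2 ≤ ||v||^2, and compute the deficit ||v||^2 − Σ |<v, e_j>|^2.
Σ |<v, e_j>|^2 = 9; ||v||^2 = 9; deficit = 0

Write each e_j = u_j / sqrt(<u_j, u_j>) where u_j is the displayed integer vector. Then <v, e_j> = <v, u_j> / sqrt(<u_j, u_j>), so |<v, e_j>|^2 = <v, u_j>^2 / <u_j, u_j>.
Coefficients: <v, e_1> = -9/sqrt(9), <v, e_2> = 0/sqrt(153).
Square and sum: Σ |<v, e_j>|^2 = 9.
Compute ||v||^2 = v·v = 9.
Deficit = 9 − 9 = 0 ≥ 0, confirming Bessel's inequality. (The deficit equals ||v − Σ <v,e_j> e_j||^2, the squared distance from v to span{e_j}.)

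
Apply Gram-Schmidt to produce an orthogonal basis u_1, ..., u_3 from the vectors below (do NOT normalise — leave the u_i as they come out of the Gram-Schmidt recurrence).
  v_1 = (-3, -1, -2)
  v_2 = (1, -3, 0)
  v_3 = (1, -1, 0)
Orthogonal basis:
  u_1 = (-3, -1, -2)
  u_2 = (1, -3, 0)
  u_3 = (6/35, 2/35, -2/7)

Apply the Gram-Schmidt recurrence
  u_1 = v_1
  u_i = v_i − Σ_{j<i} ((v_i · u_j) / (u_j · u_j)) · u_j.

Step by step this gives:
  u_1 = (-3, -1, -2)
  u_2 = (1, -3, 0)
  u_3 = (6/35, 2/35, -2/7)

Orthogonality check:
  u_2 · u_1 = 0 (should be 0)
  u_3 · u_1 = 0 (should be 0)
  u_3 · u_2 = 0 (should be 0)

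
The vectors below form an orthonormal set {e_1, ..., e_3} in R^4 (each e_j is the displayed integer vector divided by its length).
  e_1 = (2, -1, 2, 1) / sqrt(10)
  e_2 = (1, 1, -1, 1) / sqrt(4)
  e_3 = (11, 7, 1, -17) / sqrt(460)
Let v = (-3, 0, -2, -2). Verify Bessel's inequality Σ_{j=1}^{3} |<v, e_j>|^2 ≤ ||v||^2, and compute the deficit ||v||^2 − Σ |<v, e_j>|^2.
Σ |<v, e_j>|^2 = 383/23; ||v||^2 = 17; deficit = 8/23

Write each e_j = u_j / sqrt(<u_j, u_j>) where u_j is the displayed integer vector. Then <v, e_j> = <v, u_j> / sqrt(<u_j, u_j>), so |<v, e_j>|^2 = <v, u_j>^2 / <u_j, u_j>.
Coefficients: <v, e_1> = -12/sqrt(10), <v, e_2> = -3/sqrt(4), <v, e_3> = -1/sqrt(460).
Square and sum: Σ |<v, e_j>|^2 = 383/23.
Compute ||v||^2 = v·v = 17.
Deficit = 17 − 383/23 = 8/23 ≥ 0, confirming Bessel's inequality. (The deficit equals ||v − Σ <v,e_j> e_j||^2, the squared distance from v to span{e_j}.)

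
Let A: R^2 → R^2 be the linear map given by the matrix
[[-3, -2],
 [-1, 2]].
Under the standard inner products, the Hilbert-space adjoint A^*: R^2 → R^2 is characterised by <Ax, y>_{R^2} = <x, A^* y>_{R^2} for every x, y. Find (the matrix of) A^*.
A^* = A^T =
[[-3, -1],
 [-2, 2]]

For real matrices with standard dot products, the defining identity <Ax, y> = <x, A^* y> gives (Ax)^T y = x^T (A^*) y, i.e. x^T A^T y = x^T (A^*) y. Since this holds for all x, y, we must have A^* = A^T. Therefore
A^* =
[[-3, -1],
 [-2, 2]].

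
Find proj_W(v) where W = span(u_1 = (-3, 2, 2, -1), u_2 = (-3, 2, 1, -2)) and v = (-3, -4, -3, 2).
proj_W(v) = (39/35, -26/35, -37/35, 2/35)

Set up U = [u_1 | ... | u_2] ∈ R^(4×2). The projector onto W = col(U) is P = U (U^T U)^(-1) U^T.
Compute U^T U =
  [18, 17]
  [17, 18],
and U^T v = (-7, -6).
Solve U^T U · c = U^T v for the coefficients: c = (-24/35, 11/35). The projection is proj_W(v) = U c.
Check: (v - proj_W(v)) · u_1 = 0  (should be 0).
Check: (v - proj_W(v)) · u_2 = 0  (should be 0).
Result: proj_W(v) = (39/35, -26/35, -37/35, 2/35).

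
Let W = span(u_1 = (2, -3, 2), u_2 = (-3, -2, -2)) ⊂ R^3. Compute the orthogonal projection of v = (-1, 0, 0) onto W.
proj_W(v) = (-173/273, -20/273, -10/21)

Set up U = [u_1 | ... | u_2] ∈ R^(3×2). The projector onto W = col(U) is P = U (U^T U)^(-1) U^T.
Compute U^T U =
  [17, -4]
  [-4, 17],
and U^T v = (-2, 3).
Solve U^T U · c = U^T v for the coefficients: c = (-22/273, 43/273). The projection is proj_W(v) = U c.
Check: (v - proj_W(v)) · u_1 = 0  (should be 0).
Check: (v - proj_W(v)) · u_2 = 0  (should be 0).
Result: proj_W(v) = (-173/273, -20/273, -10/21).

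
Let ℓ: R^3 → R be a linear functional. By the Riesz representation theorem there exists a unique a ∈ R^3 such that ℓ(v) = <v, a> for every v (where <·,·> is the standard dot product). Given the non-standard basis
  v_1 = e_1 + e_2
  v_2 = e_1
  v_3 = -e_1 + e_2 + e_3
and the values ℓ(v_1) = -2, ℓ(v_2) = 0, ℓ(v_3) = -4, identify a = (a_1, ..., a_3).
a = (0, -2, -2)

Write a = (a_1, ..., a_3) in the standard basis. For each basis vector v_i, ℓ(v_i) = <v_i, a> is a linear equation in the a_j's. Collect the n equations into a matrix system V a = ℓ, where row i of V is v_i (expressed in the standard basis). Since V is invertible (lower-triangular with 1s on the diagonal, up to permutation), solve by back-substitution:
  V =
[[1, 1, 0],
 [1, 0, 0],
 [-1, 1, 1]]
  V a = (-2, 0, -4)
Solving gives a = (0, -2, -2).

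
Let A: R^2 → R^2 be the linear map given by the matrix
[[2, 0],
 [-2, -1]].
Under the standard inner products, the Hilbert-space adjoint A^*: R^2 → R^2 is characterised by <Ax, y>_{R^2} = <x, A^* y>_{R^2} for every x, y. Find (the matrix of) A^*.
A^* = A^T =
[[2, -2],
 [0, -1]]

For real matrices with standard dot products, the defining identity <Ax, y> = <x, A^* y> gives (Ax)^T y = x^T (A^*) y, i.e. x^T A^T y = x^T (A^*) y. Since this holds for all x, y, we must have A^* = A^T. Therefore
A^* =
[[2, -2],
 [0, -1]].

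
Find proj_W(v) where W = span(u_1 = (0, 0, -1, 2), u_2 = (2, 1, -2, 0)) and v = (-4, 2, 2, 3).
proj_W(v) = (-116/41, -58/41, 60/41, 112/41)

Set up U = [u_1 | ... | u_2] ∈ R^(4×2). The projector onto W = col(U) is P = U (U^T U)^(-1) U^T.
Compute U^T U =
  [5, 2]
  [2, 9],
and U^T v = (4, -10).
Solve U^T U · c = U^T v for the coefficients: c = (56/41, -58/41). The projection is proj_W(v) = U c.
Check: (v - proj_W(v)) · u_1 = 0  (should be 0).
Check: (v - proj_W(v)) · u_2 = 0  (should be 0).
Result: proj_W(v) = (-116/41, -58/41, 60/41, 112/41).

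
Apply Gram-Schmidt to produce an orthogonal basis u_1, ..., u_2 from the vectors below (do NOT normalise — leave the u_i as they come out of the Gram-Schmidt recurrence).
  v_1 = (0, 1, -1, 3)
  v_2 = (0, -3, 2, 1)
Orthogonal basis:
  u_1 = (0, 1, -1, 3)
  u_2 = (0, -31/11, 20/11, 17/11)

Apply the Gram-Schmidt recurrence
  u_1 = v_1
  u_i = v_i − Σ_{j<i} ((v_i · u_j) / (u_j · u_j)) · u_j.

Step by step this gives:
  u_1 = (0, 1, -1, 3)
  u_2 = (0, -31/11, 20/11, 17/11)

Orthogonality check:
  u_2 · u_1 = 0 (should be 0)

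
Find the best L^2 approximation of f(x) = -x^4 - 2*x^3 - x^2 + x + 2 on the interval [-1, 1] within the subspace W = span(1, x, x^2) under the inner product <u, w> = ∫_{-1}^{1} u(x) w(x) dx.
g(x) = -13*x^2/7 - x/5 + 73/35

The best approximation g ∈ W is the orthogonal projection of f onto W. Writing g = a_0 + a_1 x + a_2 x^2, the coefficients solve the normal equations G · a = b where
  G_{ij} = <φ_i, φ_j> and b_i = <f, φ_i>, with φ_0 = 1, φ_1 = x, φ_2 = x^2.
G =
  [2, 0, 2/3]
  [0, 2/3, 0]
  [2/3, 0, 2/5],
b = (44/15, -2/15, 68/105).
Solving gives a_0 = 73/35, a_1 = -1/5, a_2 = -13/7, so
  g(x) = -13*x^2/7 - x/5 + 73/35.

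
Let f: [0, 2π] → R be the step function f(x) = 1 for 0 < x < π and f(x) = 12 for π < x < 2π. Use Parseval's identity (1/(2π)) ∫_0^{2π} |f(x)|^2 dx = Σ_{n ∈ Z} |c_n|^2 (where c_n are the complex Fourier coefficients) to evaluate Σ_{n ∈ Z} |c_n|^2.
Σ |c_n|^2 = 145/2

Parseval equates the L^2 energy of f (normalised by 1/(2π)) with the ℓ^2 sum of its Fourier coefficients: (1/(2π)) ∫_0^{2π} |f|^2 = Σ |c_n|^2.
Compute the left side: (1/(2π)) [∫_0^π 1^2 dx + ∫_π^{2π} 12^2 dx] = (1/(2π)) · (1π + 144π) = (1 + 144)/2 = 145/2.
So Σ_{n ∈ Z} |c_n|^2 = 145/2.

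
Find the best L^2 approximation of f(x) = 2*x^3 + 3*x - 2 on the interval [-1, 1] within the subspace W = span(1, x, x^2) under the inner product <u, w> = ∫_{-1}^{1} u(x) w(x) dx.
g(x) = 21*x/5 - 2

The best approximation g ∈ W is the orthogonal projection of f onto W. Writing g = a_0 + a_1 x + a_2 x^2, the coefficients solve the normal equations G · a = b where
  G_{ij} = <φ_i, φ_j> and b_i = <f, φ_i>, with φ_0 = 1, φ_1 = x, φ_2 = x^2.
G =
  [2, 0, 2/3]
  [0, 2/3, 0]
  [2/3, 0, 2/5],
b = (-4, 14/5, -4/3).
Solving gives a_0 = -2, a_1 = 21/5, a_2 = 0, so
  g(x) = 21*x/5 - 2.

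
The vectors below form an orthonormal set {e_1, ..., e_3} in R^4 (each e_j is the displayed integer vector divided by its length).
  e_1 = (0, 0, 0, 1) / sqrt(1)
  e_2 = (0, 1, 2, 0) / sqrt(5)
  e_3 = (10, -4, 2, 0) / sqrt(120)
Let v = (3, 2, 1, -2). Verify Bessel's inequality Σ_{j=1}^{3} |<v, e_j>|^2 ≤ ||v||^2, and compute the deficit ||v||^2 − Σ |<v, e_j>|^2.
Σ |<v, e_j>|^2 = 12; ||v||^2 = 18; deficit = 6

Write each e_j = u_j / sqrt(<u_j, u_j>) where u_j is the displayed integer vector. Then <v, e_j> = <v, u_j> / sqrt(<u_j, u_j>), so |<v, e_j>|^2 = <v, u_j>^2 / <u_j, u_j>.
Coefficients: <v, e_1> = -2/sqrt(1), <v, e_2> = 4/sqrt(5), <v, e_3> = 24/sqrt(120).
Square and sum: Σ |<v, e_j>|^2 = 12.
Compute ||v||^2 = v·v = 18.
Deficit = 18 − 12 = 6 ≥ 0, confirming Bessel's inequality. (The deficit equals ||v − Σ <v,e_j> e_j||^2, the squared distance from v to span{e_j}.)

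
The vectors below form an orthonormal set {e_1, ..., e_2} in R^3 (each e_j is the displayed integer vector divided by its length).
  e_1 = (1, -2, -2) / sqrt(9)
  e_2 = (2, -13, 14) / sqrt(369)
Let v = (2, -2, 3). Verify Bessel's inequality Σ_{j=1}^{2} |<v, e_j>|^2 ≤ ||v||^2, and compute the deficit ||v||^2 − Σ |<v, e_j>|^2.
Σ |<v, e_j>|^2 = 576/41; ||v||^2 = 17; deficit = 121/41

Write each e_j = u_j / sqrt(<u_j, u_j>) where u_j is the displayed integer vector. Then <v, e_j> = <v, u_j> / sqrt(<u_j, u_j>), so |<v, e_j>|^2 = <v, u_j>^2 / <u_j, u_j>.
Coefficients: <v, e_1> = 0/sqrt(9), <v, e_2> = 72/sqrt(369).
Square and sum: Σ |<v, e_j>|^2 = 576/41.
Compute ||v||^2 = v·v = 17.
Deficit = 17 − 576/41 = 121/41 ≥ 0, confirming Bessel's inequality. (The deficit equals ||v − Σ <v,e_j> e_j||^2, the squared distance from v to span{e_j}.)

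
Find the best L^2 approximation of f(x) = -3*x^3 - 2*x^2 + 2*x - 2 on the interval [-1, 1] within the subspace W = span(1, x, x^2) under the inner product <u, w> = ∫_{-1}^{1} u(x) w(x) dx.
g(x) = -2*x^2 + x/5 - 2

The best approximation g ∈ W is the orthogonal projection of f onto W. Writing g = a_0 + a_1 x + a_2 x^2, the coefficients solve the normal equations G · a = b where
  G_{ij} = <φ_i, φ_j> and b_i = <f, φ_i>, with φ_0 = 1, φ_1 = x, φ_2 = x^2.
G =
  [2, 0, 2/3]
  [0, 2/3, 0]
  [2/3, 0, 2/5],
b = (-16/3, 2/15, -32/15).
Solving gives a_0 = -2, a_1 = 1/5, a_2 = -2, so
  g(x) = -2*x^2 + x/5 - 2.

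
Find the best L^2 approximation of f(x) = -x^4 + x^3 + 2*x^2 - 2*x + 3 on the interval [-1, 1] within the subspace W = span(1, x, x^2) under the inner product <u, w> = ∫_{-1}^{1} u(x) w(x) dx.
g(x) = 8*x^2/7 - 7*x/5 + 108/35

The best approximation g ∈ W is the orthogonal projection of f onto W. Writing g = a_0 + a_1 x + a_2 x^2, the coefficients solve the normal equations G · a = b where
  G_{ij} = <φ_i, φ_j> and b_i = <f, φ_i>, with φ_0 = 1, φ_1 = x, φ_2 = x^2.
G =
  [2, 0, 2/3]
  [0, 2/3, 0]
  [2/3, 0, 2/5],
b = (104/15, -14/15, 88/35).
Solving gives a_0 = 108/35, a_1 = -7/5, a_2 = 8/7, so
  g(x) = 8*x^2/7 - 7*x/5 + 108/35.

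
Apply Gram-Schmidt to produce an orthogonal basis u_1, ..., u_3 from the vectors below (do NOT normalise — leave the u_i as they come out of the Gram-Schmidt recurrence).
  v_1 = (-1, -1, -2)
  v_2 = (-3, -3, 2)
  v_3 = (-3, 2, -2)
Orthogonal basis:
  u_1 = (-1, -1, -2)
  u_2 = (-8/3, -8/3, 8/3)
  u_3 = (-5/2, 5/2, 0)

Apply the Gram-Schmidt recurrence
  u_1 = v_1
  u_i = v_i − Σ_{j<i} ((v_i · u_j) / (u_j · u_j)) · u_j.

Step by step this gives:
  u_1 = (-1, -1, -2)
  u_2 = (-8/3, -8/3, 8/3)
  u_3 = (-5/2, 5/2, 0)

Orthogonality check:
  u_2 · u_1 = 0 (should be 0)
  u_3 · u_1 = 0 (should be 0)
  u_3 · u_2 = 0 (should be 0)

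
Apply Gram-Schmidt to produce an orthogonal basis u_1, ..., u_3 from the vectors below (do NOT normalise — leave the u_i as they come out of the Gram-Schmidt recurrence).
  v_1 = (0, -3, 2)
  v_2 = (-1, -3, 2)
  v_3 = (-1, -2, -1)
Orthogonal basis:
  u_1 = (0, -3, 2)
  u_2 = (-1, 0, 0)
  u_3 = (0, -14/13, -21/13)

Apply the Gram-Schmidt recurrence
  u_1 = v_1
  u_i = v_i − Σ_{j<i} ((v_i · u_j) / (u_j · u_j)) · u_j.

Step by step this gives:
  u_1 = (0, -3, 2)
  u_2 = (-1, 0, 0)
  u_3 = (0, -14/13, -21/13)

Orthogonality check:
  u_2 · u_1 = 0 (should be 0)
  u_3 · u_1 = 0 (should be 0)
  u_3 · u_2 = 0 (should be 0)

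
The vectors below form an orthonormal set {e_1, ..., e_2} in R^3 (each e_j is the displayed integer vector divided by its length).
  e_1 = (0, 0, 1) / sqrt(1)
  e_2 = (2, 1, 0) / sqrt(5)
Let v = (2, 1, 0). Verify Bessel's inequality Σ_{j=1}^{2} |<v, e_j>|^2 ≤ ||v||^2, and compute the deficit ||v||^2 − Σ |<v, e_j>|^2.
Σ |<v, e_j>|^2 = 5; ||v||^2 = 5; deficit = 0

Write each e_j = u_j / sqrt(<u_j, u_j>) where u_j is the displayed integer vector. Then <v, e_j> = <v, u_j> / sqrt(<u_j, u_j>), so |<v, e_j>|^2 = <v, u_j>^2 / <u_j, u_j>.
Coefficients: <v, e_1> = 0/sqrt(1), <v, e_2> = 5/sqrt(5).
Square and sum: Σ |<v, e_j>|^2 = 5.
Compute ||v||^2 = v·v = 5.
Deficit = 5 − 5 = 0 ≥ 0, confirming Bessel's inequality. (The deficit equals ||v − Σ <v,e_j> e_j||^2, the squared distance from v to span{e_j}.)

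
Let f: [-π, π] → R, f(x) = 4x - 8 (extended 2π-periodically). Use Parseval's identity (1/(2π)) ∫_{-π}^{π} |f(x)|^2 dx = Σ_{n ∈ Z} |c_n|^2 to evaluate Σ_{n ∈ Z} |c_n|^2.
Σ |c_n|^2 = 16π^2/3 + 64

Expand and integrate term by term over [-π, π]:
  ∫ (4x)^2 dx = 16·(2π^3/3); ∫ 2·4·(-8)·x dx = 0 (odd integrand); ∫ (-8)^2 dx = 64·2π.
So (1/(2π)) ∫_{-π}^{π} (4x - 8)^2 dx = 16π^2/3 + 64 = 16π^2/3 + 64.
Parseval ⇒ Σ |c_n|^2 = 16π^2/3 + 64.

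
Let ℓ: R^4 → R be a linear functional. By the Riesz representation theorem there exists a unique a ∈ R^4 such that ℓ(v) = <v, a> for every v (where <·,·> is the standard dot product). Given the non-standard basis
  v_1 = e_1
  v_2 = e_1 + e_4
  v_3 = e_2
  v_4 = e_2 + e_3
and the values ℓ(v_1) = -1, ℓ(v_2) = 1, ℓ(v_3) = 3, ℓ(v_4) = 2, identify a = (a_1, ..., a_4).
a = (-1, 3, -1, 2)

Write a = (a_1, ..., a_4) in the standard basis. For each basis vector v_i, ℓ(v_i) = <v_i, a> is a linear equation in the a_j's. Collect the n equations into a matrix system V a = ℓ, where row i of V is v_i (expressed in the standard basis). Since V is invertible (lower-triangular with 1s on the diagonal, up to permutation), solve by back-substitution:
  V =
[[1, 0, 0, 0],
 [1, 0, 0, 1],
 [0, 1, 0, 0],
 [0, 1, 1, 0]]
  V a = (-1, 1, 3, 2)
Solving gives a = (-1, 3, -1, 2).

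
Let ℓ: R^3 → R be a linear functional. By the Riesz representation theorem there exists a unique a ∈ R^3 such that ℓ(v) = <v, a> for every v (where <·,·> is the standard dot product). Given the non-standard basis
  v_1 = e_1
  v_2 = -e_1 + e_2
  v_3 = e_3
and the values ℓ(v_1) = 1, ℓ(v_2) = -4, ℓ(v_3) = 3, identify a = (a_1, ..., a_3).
a = (1, -3, 3)

Write a = (a_1, ..., a_3) in the standard basis. For each basis vector v_i, ℓ(v_i) = <v_i, a> is a linear equation in the a_j's. Collect the n equations into a matrix system V a = ℓ, where row i of V is v_i (expressed in the standard basis). Since V is invertible (lower-triangular with 1s on the diagonal, up to permutation), solve by back-substitution:
  V =
[[1, 0, 0],
 [-1, 1, 0],
 [0, 0, 1]]
  V a = (1, -4, 3)
Solving gives a = (1, -3, 3).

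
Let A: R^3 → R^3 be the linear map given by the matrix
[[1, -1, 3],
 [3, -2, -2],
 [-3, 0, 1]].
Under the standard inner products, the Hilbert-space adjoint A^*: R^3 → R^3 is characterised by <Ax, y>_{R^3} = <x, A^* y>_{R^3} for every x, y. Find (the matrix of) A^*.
A^* = A^T =
[[1, 3, -3],
 [-1, -2, 0],
 [3, -2, 1]]

For real matrices with standard dot products, the defining identity <Ax, y> = <x, A^* y> gives (Ax)^T y = x^T (A^*) y, i.e. x^T A^T y = x^T (A^*) y. Since this holds for all x, y, we must have A^* = A^T. Therefore
A^* =
[[1, 3, -3],
 [-1, -2, 0],
 [3, -2, 1]].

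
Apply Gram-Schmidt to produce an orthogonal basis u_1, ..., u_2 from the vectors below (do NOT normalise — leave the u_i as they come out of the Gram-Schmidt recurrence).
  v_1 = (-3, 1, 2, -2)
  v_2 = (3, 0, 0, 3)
Orthogonal basis:
  u_1 = (-3, 1, 2, -2)
  u_2 = (1/2, 5/6, 5/3, 4/3)

Apply the Gram-Schmidt recurrence
  u_1 = v_1
  u_i = v_i − Σ_{j<i} ((v_i · u_j) / (u_j · u_j)) · u_j.

Step by step this gives:
  u_1 = (-3, 1, 2, -2)
  u_2 = (1/2, 5/6, 5/3, 4/3)

Orthogonality check:
  u_2 · u_1 = 0 (should be 0)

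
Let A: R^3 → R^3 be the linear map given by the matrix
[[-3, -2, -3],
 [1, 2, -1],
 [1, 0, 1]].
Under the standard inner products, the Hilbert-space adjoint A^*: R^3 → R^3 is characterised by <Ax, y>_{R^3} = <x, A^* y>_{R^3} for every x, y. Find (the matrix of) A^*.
A^* = A^T =
[[-3, 1, 1],
 [-2, 2, 0],
 [-3, -1, 1]]

For real matrices with standard dot products, the defining identity <Ax, y> = <x, A^* y> gives (Ax)^T y = x^T (A^*) y, i.e. x^T A^T y = x^T (A^*) y. Since this holds for all x, y, we must have A^* = A^T. Therefore
A^* =
[[-3, 1, 1],
 [-2, 2, 0],
 [-3, -1, 1]].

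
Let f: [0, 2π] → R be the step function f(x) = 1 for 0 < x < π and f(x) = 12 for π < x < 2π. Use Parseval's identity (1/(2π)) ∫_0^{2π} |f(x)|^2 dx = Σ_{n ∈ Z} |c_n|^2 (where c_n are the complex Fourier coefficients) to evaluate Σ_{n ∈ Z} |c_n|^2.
Σ |c_n|^2 = 145/2

Parseval equates the L^2 energy of f (normalised by 1/(2π)) with the ℓ^2 sum of its Fourier coefficients: (1/(2π)) ∫_0^{2π} |f|^2 = Σ |c_n|^2.
Compute the left side: (1/(2π)) [∫_0^π 1^2 dx + ∫_π^{2π} 12^2 dx] = (1/(2π)) · (1π + 144π) = (1 + 144)/2 = 145/2.
So Σ_{n ∈ Z} |c_n|^2 = 145/2.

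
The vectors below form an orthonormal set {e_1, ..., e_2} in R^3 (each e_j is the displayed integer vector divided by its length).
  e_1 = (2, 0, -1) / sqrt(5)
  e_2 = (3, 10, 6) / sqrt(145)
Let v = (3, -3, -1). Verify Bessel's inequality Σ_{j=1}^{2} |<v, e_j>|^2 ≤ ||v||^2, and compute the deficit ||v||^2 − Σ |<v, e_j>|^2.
Σ |<v, e_j>|^2 = 430/29; ||v||^2 = 19; deficit = 121/29

Write each e_j = u_j / sqrt(<u_j, u_j>) where u_j is the displayed integer vector. Then <v, e_j> = <v, u_j> / sqrt(<u_j, u_j>), so |<v, e_j>|^2 = <v, u_j>^2 / <u_j, u_j>.
Coefficients: <v, e_1> = 7/sqrt(5), <v, e_2> = -27/sqrt(145).
Square and sum: Σ |<v, e_j>|^2 = 430/29.
Compute ||v||^2 = v·v = 19.
Deficit = 19 − 430/29 = 121/29 ≥ 0, confirming Bessel's inequality. (The deficit equals ||v − Σ <v,e_j> e_j||^2, the squared distance from v to span{e_j}.)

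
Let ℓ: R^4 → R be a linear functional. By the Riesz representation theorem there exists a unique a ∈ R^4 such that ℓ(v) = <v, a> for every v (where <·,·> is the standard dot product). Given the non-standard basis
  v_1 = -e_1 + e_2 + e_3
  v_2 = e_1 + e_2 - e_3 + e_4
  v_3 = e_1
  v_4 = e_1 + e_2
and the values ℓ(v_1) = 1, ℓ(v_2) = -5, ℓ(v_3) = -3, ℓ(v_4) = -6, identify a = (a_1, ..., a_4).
a = (-3, -3, 1, 2)

Write a = (a_1, ..., a_4) in the standard basis. For each basis vector v_i, ℓ(v_i) = <v_i, a> is a linear equation in the a_j's. Collect the n equations into a matrix system V a = ℓ, where row i of V is v_i (expressed in the standard basis). Since V is invertible (lower-triangular with 1s on the diagonal, up to permutation), solve by back-substitution:
  V =
[[-1, 1, 1, 0],
 [1, 1, -1, 1],
 [1, 0, 0, 0],
 [1, 1, 0, 0]]
  V a = (1, -5, -3, -6)
Solving gives a = (-3, -3, 1, 2).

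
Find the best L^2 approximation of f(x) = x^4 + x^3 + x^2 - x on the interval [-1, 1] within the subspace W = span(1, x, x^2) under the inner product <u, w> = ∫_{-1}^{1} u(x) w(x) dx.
g(x) = 13*x^2/7 - 2*x/5 - 3/35

The best approximation g ∈ W is the orthogonal projection of f onto W. Writing g = a_0 + a_1 x + a_2 x^2, the coefficients solve the normal equations G · a = b where
  G_{ij} = <φ_i, φ_j> and b_i = <f, φ_i>, with φ_0 = 1, φ_1 = x, φ_2 = x^2.
G =
  [2, 0, 2/3]
  [0, 2/3, 0]
  [2/3, 0, 2/5],
b = (16/15, -4/15, 24/35).
Solving gives a_0 = -3/35, a_1 = -2/5, a_2 = 13/7, so
  g(x) = 13*x^2/7 - 2*x/5 - 3/35.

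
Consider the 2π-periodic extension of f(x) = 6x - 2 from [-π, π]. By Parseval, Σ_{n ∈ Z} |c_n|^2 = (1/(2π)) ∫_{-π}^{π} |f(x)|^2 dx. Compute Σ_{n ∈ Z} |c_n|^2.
Σ |c_n|^2 = 12π^2 + 4

Expand and integrate term by term over [-π, π]:
  ∫ (6x)^2 dx = 36·(2π^3/3); ∫ 2·6·(-2)·x dx = 0 (odd integrand); ∫ (-2)^2 dx = 4·2π.
So (1/(2π)) ∫_{-π}^{π} (6x - 2)^2 dx = 36π^2/3 + 4 = 12π^2 + 4.
Parseval ⇒ Σ |c_n|^2 = 12π^2 + 4.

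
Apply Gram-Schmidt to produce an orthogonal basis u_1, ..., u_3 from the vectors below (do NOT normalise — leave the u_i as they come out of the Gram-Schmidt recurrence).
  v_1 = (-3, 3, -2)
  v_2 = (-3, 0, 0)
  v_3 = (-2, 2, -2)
Orthogonal basis:
  u_1 = (-3, 3, -2)
  u_2 = (-39/22, -27/22, 9/11)
  u_3 = (0, -4/13, -6/13)

Apply the Gram-Schmidt recurrence
  u_1 = v_1
  u_i = v_i − Σ_{j<i} ((v_i · u_j) / (u_j · u_j)) · u_j.

Step by step this gives:
  u_1 = (-3, 3, -2)
  u_2 = (-39/22, -27/22, 9/11)
  u_3 = (0, -4/13, -6/13)

Orthogonality check:
  u_2 · u_1 = 0 (should be 0)
  u_3 · u_1 = 0 (should be 0)
  u_3 · u_2 = 0 (should be 0)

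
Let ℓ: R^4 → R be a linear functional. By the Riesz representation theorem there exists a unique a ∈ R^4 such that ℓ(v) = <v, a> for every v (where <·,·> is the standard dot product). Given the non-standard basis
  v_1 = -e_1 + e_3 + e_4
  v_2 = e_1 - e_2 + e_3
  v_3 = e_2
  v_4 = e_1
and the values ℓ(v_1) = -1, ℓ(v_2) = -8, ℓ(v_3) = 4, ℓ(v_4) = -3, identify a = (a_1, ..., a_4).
a = (-3, 4, -1, -3)

Write a = (a_1, ..., a_4) in the standard basis. For each basis vector v_i, ℓ(v_i) = <v_i, a> is a linear equation in the a_j's. Collect the n equations into a matrix system V a = ℓ, where row i of V is v_i (expressed in the standard basis). Since V is invertible (lower-triangular with 1s on the diagonal, up to permutation), solve by back-substitution:
  V =
[[-1, 0, 1, 1],
 [1, -1, 1, 0],
 [0, 1, 0, 0],
 [1, 0, 0, 0]]
  V a = (-1, -8, 4, -3)
Solving gives a = (-3, 4, -1, -3).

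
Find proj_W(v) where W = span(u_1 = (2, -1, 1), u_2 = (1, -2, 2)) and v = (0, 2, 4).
proj_W(v) = (0, -1, 1)

Set up U = [u_1 | ... | u_2] ∈ R^(3×2). The projector onto W = col(U) is P = U (U^T U)^(-1) U^T.
Compute U^T U =
  [6, 6]
  [6, 9],
and U^T v = (2, 4).
Solve U^T U · c = U^T v for the coefficients: c = (-1/3, 2/3). The projection is proj_W(v) = U c.
Check: (v - proj_W(v)) · u_1 = 0  (should be 0).
Check: (v - proj_W(v)) · u_2 = 0  (should be 0).
Result: proj_W(v) = (0, -1, 1).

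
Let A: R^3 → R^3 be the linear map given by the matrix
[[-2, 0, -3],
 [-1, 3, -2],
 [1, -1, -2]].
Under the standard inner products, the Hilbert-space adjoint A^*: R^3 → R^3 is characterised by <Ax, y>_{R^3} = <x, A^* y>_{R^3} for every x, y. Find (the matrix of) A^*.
A^* = A^T =
[[-2, -1, 1],
 [0, 3, -1],
 [-3, -2, -2]]

For real matrices with standard dot products, the defining identity <Ax, y> = <x, A^* y> gives (Ax)^T y = x^T (A^*) y, i.e. x^T A^T y = x^T (A^*) y. Since this holds for all x, y, we must have A^* = A^T. Therefore
A^* =
[[-2, -1, 1],
 [0, 3, -1],
 [-3, -2, -2]].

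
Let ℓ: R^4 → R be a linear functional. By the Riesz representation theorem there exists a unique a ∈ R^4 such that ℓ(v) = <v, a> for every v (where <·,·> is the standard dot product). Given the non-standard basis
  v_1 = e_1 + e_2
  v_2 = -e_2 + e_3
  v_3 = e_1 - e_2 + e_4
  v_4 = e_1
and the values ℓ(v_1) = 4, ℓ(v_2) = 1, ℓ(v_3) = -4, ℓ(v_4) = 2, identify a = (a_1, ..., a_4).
a = (2, 2, 3, -4)

Write a = (a_1, ..., a_4) in the standard basis. For each basis vector v_i, ℓ(v_i) = <v_i, a> is a linear equation in the a_j's. Collect the n equations into a matrix system V a = ℓ, where row i of V is v_i (expressed in the standard basis). Since V is invertible (lower-triangular with 1s on the diagonal, up to permutation), solve by back-substitution:
  V =
[[1, 1, 0, 0],
 [0, -1, 1, 0],
 [1, -1, 0, 1],
 [1, 0, 0, 0]]
  V a = (4, 1, -4, 2)
Solving gives a = (2, 2, 3, -4).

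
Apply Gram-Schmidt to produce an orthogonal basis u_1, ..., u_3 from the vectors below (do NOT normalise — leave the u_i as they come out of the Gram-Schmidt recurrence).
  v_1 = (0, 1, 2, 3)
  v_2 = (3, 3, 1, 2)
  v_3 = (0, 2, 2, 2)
Orthogonal basis:
  u_1 = (0, 1, 2, 3)
  u_2 = (3, 31/14, -4/7, -5/14)
  u_3 = (-36/67, 50/67, 26/67, -34/67)

Apply the Gram-Schmidt recurrence
  u_1 = v_1
  u_i = v_i − Σ_{j<i} ((v_i · u_j) / (u_j · u_j)) · u_j.

Step by step this gives:
  u_1 = (0, 1, 2, 3)
  u_2 = (3, 31/14, -4/7, -5/14)
  u_3 = (-36/67, 50/67, 26/67, -34/67)

Orthogonality check:
  u_2 · u_1 = 0 (should be 0)
  u_3 · u_1 = 0 (should be 0)
  u_3 · u_2 = 0 (should be 0)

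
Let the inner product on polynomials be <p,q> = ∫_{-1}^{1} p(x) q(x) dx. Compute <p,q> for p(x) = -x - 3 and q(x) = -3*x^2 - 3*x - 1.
<p,q> = 14

Expand the product: p(x)·q(x) = 3*x^3 + 12*x^2 + 10*x + 3.
∫_{-1}^{1} of each monomial x^k gives [2/(k+1) if k even, 0 if k odd]. Integrating term-by-term (or equivalently evaluating the antiderivative F(x) = 3*x^4/4 + 4*x^3 + 5*x^2 + 3*x at the endpoints):
  F(1) − F(−1) = 51/4 − (-5/4) = 14.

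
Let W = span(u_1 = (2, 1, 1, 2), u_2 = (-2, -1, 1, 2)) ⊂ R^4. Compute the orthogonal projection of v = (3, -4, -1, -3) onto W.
proj_W(v) = (4/5, 2/5, -7/5, -14/5)

Set up U = [u_1 | ... | u_2] ∈ R^(4×2). The projector onto W = col(U) is P = U (U^T U)^(-1) U^T.
Compute U^T U =
  [10, 0]
  [0, 10],
and U^T v = (-5, -9).
Solve U^T U · c = U^T v for the coefficients: c = (-1/2, -9/10). The projection is proj_W(v) = U c.
Check: (v - proj_W(v)) · u_1 = 0  (should be 0).
Check: (v - proj_W(v)) · u_2 = 0  (should be 0).
Result: proj_W(v) = (4/5, 2/5, -7/5, -14/5).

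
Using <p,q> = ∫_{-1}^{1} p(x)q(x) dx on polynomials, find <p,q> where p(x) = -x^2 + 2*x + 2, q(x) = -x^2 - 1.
<p,q> = -64/15

Expand the product: p(x)·q(x) = x^4 - 2*x^3 - x^2 - 2*x - 2.
∫_{-1}^{1} of each monomial x^k gives [2/(k+1) if k even, 0 if k odd]. Integrating term-by-term (or equivalently evaluating the antiderivative F(x) = x^5/5 - x^4/2 - x^3/3 - x^2 - 2*x at the endpoints):
  F(1) − F(−1) = -109/30 − (19/30) = -64/15.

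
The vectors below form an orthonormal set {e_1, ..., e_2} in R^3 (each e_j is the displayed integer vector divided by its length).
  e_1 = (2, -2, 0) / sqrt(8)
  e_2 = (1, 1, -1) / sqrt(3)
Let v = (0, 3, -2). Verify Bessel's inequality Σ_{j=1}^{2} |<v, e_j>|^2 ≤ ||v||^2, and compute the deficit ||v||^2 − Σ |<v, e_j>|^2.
Σ |<v, e_j>|^2 = 77/6; ||v||^2 = 13; deficit = 1/6

Write each e_j = u_j / sqrt(<u_j, u_j>) where u_j is the displayed integer vector. Then <v, e_j> = <v, u_j> / sqrt(<u_j, u_j>), so |<v, e_j>|^2 = <v, u_j>^2 / <u_j, u_j>.
Coefficients: <v, e_1> = -6/sqrt(8), <v, e_2> = 5/sqrt(3).
Square and sum: Σ |<v, e_j>|^2 = 77/6.
Compute ||v||^2 = v·v = 13.
Deficit = 13 − 77/6 = 1/6 ≥ 0, confirming Bessel's inequality. (The deficit equals ||v − Σ <v,e_j> e_j||^2, the squared distance from v to span{e_j}.)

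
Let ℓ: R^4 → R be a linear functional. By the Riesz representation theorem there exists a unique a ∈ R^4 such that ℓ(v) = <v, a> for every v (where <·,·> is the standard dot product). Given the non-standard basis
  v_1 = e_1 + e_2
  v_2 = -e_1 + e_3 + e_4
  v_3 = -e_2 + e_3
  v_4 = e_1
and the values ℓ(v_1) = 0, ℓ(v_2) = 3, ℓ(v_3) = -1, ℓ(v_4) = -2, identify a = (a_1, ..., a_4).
a = (-2, 2, 1, 0)

Write a = (a_1, ..., a_4) in the standard basis. For each basis vector v_i, ℓ(v_i) = <v_i, a> is a linear equation in the a_j's. Collect the n equations into a matrix system V a = ℓ, where row i of V is v_i (expressed in the standard basis). Since V is invertible (lower-triangular with 1s on the diagonal, up to permutation), solve by back-substitution:
  V =
[[1, 1, 0, 0],
 [-1, 0, 1, 1],
 [0, -1, 1, 0],
 [1, 0, 0, 0]]
  V a = (0, 3, -1, -2)
Solving gives a = (-2, 2, 1, 0).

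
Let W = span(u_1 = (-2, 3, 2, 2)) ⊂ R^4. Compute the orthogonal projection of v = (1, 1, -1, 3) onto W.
proj_W(v) = (-10/21, 5/7, 10/21, 10/21)

Set up U = [u_1 | ... | u_1] ∈ R^(4×1). The projector onto W = col(U) is P = U (U^T U)^(-1) U^T.
Compute U^T U =
  [21],
and U^T v = (5).
Solve U^T U · c = U^T v for the coefficients: c = (5/21). The projection is proj_W(v) = U c.
Check: (v - proj_W(v)) · u_1 = 0  (should be 0).
Result: proj_W(v) = (-10/21, 5/7, 10/21, 10/21).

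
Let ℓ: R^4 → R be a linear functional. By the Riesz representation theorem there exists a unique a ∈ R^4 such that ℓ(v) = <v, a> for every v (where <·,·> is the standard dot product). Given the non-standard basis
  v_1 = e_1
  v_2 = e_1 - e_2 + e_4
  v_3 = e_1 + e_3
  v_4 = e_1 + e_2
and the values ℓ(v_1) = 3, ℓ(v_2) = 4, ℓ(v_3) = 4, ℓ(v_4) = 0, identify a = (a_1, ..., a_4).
a = (3, -3, 1, -2)

Write a = (a_1, ..., a_4) in the standard basis. For each basis vector v_i, ℓ(v_i) = <v_i, a> is a linear equation in the a_j's. Collect the n equations into a matrix system V a = ℓ, where row i of V is v_i (expressed in the standard basis). Since V is invertible (lower-triangular with 1s on the diagonal, up to permutation), solve by back-substitution:
  V =
[[1, 0, 0, 0],
 [1, -1, 0, 1],
 [1, 0, 1, 0],
 [1, 1, 0, 0]]
  V a = (3, 4, 4, 0)
Solving gives a = (3, -3, 1, -2).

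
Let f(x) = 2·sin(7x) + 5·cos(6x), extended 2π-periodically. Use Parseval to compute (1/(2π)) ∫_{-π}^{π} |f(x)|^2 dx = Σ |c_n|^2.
Σ |c_n|^2 = 29/2

Expand |f|^2 and use orthogonality of {sin(nx), cos(mx)} on [-π, π]:
  ∫_{-π}^{π} sin(nx)^2 dx = π, ∫ cos(mx)^2 dx = π, and cross terms integrate to 0.
So ∫_{-π}^{π} f(x)^2 dx = 2^2 · π + 5^2 · π = (4 + 25)π.
Divide by 2π: (4 + 25)/2 = 29/2.
By Parseval, this equals Σ |c_n|^2.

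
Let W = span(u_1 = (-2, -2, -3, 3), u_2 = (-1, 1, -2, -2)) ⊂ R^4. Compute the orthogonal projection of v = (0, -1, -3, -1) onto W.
proj_W(v) = (-171/130, 11/130, -151/65, -31/65)

Set up U = [u_1 | ... | u_2] ∈ R^(4×2). The projector onto W = col(U) is P = U (U^T U)^(-1) U^T.
Compute U^T U =
  [26, 0]
  [0, 10],
and U^T v = (8, 7).
Solve U^T U · c = U^T v for the coefficients: c = (4/13, 7/10). The projection is proj_W(v) = U c.
Check: (v - proj_W(v)) · u_1 = 0  (should be 0).
Check: (v - proj_W(v)) · u_2 = 0  (should be 0).
Result: proj_W(v) = (-171/130, 11/130, -151/65, -31/65).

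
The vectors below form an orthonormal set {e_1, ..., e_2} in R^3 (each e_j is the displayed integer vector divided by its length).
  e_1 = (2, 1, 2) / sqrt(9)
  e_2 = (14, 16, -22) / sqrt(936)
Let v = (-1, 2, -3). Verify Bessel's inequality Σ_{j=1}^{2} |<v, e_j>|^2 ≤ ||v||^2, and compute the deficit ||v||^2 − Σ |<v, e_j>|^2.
Σ |<v, e_j>|^2 = 150/13; ||v||^2 = 14; deficit = 32/13

Write each e_j = u_j / sqrt(<u_j, u_j>) where u_j is the displayed integer vector. Then <v, e_j> = <v, u_j> / sqrt(<u_j, u_j>), so |<v, e_j>|^2 = <v, u_j>^2 / <u_j, u_j>.
Coefficients: <v, e_1> = -6/sqrt(9), <v, e_2> = 84/sqrt(936).
Square and sum: Σ |<v, e_j>|^2 = 150/13.
Compute ||v||^2 = v·v = 14.
Deficit = 14 − 150/13 = 32/13 ≥ 0, confirming Bessel's inequality. (The deficit equals ||v − Σ <v,e_j> e_j||^2, the squared distance from v to span{e_j}.)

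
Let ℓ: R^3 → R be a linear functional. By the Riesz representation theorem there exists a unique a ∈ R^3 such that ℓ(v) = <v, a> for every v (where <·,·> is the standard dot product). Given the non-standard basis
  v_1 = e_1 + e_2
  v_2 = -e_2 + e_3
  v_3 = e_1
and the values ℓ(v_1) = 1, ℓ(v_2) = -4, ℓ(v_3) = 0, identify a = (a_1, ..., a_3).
a = (0, 1, -3)

Write a = (a_1, ..., a_3) in the standard basis. For each basis vector v_i, ℓ(v_i) = <v_i, a> is a linear equation in the a_j's. Collect the n equations into a matrix system V a = ℓ, where row i of V is v_i (expressed in the standard basis). Since V is invertible (lower-triangular with 1s on the diagonal, up to permutation), solve by back-substitution:
  V =
[[1, 1, 0],
 [0, -1, 1],
 [1, 0, 0]]
  V a = (1, -4, 0)
Solving gives a = (0, 1, -3).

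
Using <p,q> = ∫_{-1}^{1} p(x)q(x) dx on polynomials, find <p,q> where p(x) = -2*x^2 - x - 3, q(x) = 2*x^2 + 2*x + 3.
<p,q> = -434/15

Expand the product: p(x)·q(x) = -4*x^4 - 6*x^3 - 14*x^2 - 9*x - 9.
∫_{-1}^{1} of each monomial x^k gives [2/(k+1) if k even, 0 if k odd]. Integrating term-by-term (or equivalently evaluating the antiderivative F(x) = -4*x^5/5 - 3*x^4/2 - 14*x^3/3 - 9*x^2/2 - 9*x at the endpoints):
  F(1) − F(−1) = -307/15 − (127/15) = -434/15.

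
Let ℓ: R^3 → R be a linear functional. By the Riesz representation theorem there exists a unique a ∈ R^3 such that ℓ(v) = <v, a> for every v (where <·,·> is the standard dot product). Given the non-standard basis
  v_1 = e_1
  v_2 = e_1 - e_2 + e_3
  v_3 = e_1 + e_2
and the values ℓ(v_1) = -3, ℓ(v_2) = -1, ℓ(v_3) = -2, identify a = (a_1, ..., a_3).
a = (-3, 1, 3)

Write a = (a_1, ..., a_3) in the standard basis. For each basis vector v_i, ℓ(v_i) = <v_i, a> is a linear equation in the a_j's. Collect the n equations into a matrix system V a = ℓ, where row i of V is v_i (expressed in the standard basis). Since V is invertible (lower-triangular with 1s on the diagonal, up to permutation), solve by back-substitution:
  V =
[[1, 0, 0],
 [1, -1, 1],
 [1, 1, 0]]
  V a = (-3, -1, -2)
Solving gives a = (-3, 1, 3).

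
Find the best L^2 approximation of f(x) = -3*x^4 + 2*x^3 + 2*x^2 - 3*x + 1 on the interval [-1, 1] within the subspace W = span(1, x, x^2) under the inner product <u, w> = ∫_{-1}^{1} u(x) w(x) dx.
g(x) = -4*x^2/7 - 9*x/5 + 44/35

The best approximation g ∈ W is the orthogonal projection of f onto W. Writing g = a_0 + a_1 x + a_2 x^2, the coefficients solve the normal equations G · a = b where
  G_{ij} = <φ_i, φ_j> and b_i = <f, φ_i>, with φ_0 = 1, φ_1 = x, φ_2 = x^2.
G =
  [2, 0, 2/3]
  [0, 2/3, 0]
  [2/3, 0, 2/5],
b = (32/15, -6/5, 64/105).
Solving gives a_0 = 44/35, a_1 = -9/5, a_2 = -4/7, so
  g(x) = -4*x^2/7 - 9*x/5 + 44/35.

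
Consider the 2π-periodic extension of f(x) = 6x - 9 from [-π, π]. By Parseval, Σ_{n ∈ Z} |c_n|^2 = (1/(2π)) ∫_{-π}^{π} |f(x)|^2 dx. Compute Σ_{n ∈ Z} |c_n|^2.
Σ |c_n|^2 = 12π^2 + 81

Expand and integrate term by term over [-π, π]:
  ∫ (6x)^2 dx = 36·(2π^3/3); ∫ 2·6·(-9)·x dx = 0 (odd integrand); ∫ (-9)^2 dx = 81·2π.
So (1/(2π)) ∫_{-π}^{π} (6x - 9)^2 dx = 36π^2/3 + 81 = 12π^2 + 81.
Parseval ⇒ Σ |c_n|^2 = 12π^2 + 81.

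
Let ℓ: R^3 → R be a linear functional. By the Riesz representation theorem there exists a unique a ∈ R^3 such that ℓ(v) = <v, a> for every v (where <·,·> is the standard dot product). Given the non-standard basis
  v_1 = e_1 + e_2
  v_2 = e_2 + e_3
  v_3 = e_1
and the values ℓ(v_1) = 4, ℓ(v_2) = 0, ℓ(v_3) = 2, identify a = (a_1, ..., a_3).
a = (2, 2, -2)

Write a = (a_1, ..., a_3) in the standard basis. For each basis vector v_i, ℓ(v_i) = <v_i, a> is a linear equation in the a_j's. Collect the n equations into a matrix system V a = ℓ, where row i of V is v_i (expressed in the standard basis). Since V is invertible (lower-triangular with 1s on the diagonal, up to permutation), solve by back-substitution:
  V =
[[1, 1, 0],
 [0, 1, 1],
 [1, 0, 0]]
  V a = (4, 0, 2)
Solving gives a = (2, 2, -2).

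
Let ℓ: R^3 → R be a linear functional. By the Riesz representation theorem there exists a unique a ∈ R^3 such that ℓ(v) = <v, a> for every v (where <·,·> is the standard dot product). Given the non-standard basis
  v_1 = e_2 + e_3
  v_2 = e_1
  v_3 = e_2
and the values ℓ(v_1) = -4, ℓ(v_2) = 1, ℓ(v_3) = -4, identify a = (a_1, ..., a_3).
a = (1, -4, 0)

Write a = (a_1, ..., a_3) in the standard basis. For each basis vector v_i, ℓ(v_i) = <v_i, a> is a linear equation in the a_j's. Collect the n equations into a matrix system V a = ℓ, where row i of V is v_i (expressed in the standard basis). Since V is invertible (lower-triangular with 1s on the diagonal, up to permutation), solve by back-substitution:
  V =
[[0, 1, 1],
 [1, 0, 0],
 [0, 1, 0]]
  V a = (-4, 1, -4)
Solving gives a = (1, -4, 0).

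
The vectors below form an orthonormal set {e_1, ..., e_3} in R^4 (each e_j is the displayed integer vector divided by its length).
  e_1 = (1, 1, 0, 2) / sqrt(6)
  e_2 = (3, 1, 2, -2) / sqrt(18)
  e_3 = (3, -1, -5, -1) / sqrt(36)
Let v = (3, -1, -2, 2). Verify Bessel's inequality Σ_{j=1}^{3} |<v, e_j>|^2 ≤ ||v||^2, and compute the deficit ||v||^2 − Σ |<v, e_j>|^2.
Σ |<v, e_j>|^2 = 15; ||v||^2 = 18; deficit = 3

Write each e_j = u_j / sqrt(<u_j, u_j>) where u_j is the displayed integer vector. Then <v, e_j> = <v, u_j> / sqrt(<u_j, u_j>), so |<v, e_j>|^2 = <v, u_j>^2 / <u_j, u_j>.
Coefficients: <v, e_1> = 6/sqrt(6), <v, e_2> = 0/sqrt(18), <v, e_3> = 18/sqrt(36).
Square and sum: Σ |<v, e_j>|^2 = 15.
Compute ||v||^2 = v·v = 18.
Deficit = 18 − 15 = 3 ≥ 0, confirming Bessel's inequality. (The deficit equals ||v − Σ <v,e_j> e_j||^2, the squared distance from v to span{e_j}.)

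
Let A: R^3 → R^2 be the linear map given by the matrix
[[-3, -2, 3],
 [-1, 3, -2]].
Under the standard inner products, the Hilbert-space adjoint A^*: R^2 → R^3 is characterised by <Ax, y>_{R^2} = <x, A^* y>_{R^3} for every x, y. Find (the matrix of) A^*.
A^* = A^T =
[[-3, -1],
 [-2, 3],
 [3, -2]]

For real matrices with standard dot products, the defining identity <Ax, y> = <x, A^* y> gives (Ax)^T y = x^T (A^*) y, i.e. x^T A^T y = x^T (A^*) y. Since this holds for all x, y, we must have A^* = A^T. Therefore
A^* =
[[-3, -1],
 [-2, 3],
 [3, -2]].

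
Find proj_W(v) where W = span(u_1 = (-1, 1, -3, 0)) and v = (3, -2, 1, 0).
proj_W(v) = (8/11, -8/11, 24/11, 0)

Set up U = [u_1 | ... | u_1] ∈ R^(4×1). The projector onto W = col(U) is P = U (U^T U)^(-1) U^T.
Compute U^T U =
  [11],
and U^T v = (-8).
Solve U^T U · c = U^T v for the coefficients: c = (-8/11). The projection is proj_W(v) = U c.
Check: (v - proj_W(v)) · u_1 = 0  (should be 0).
Result: proj_W(v) = (8/11, -8/11, 24/11, 0).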